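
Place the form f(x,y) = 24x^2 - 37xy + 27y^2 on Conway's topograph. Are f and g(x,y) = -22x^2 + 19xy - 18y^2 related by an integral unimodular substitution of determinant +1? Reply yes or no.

D₁ = -1223, D₂ = -1223
f: translate: b→11 (≡-37 mod 48), so (24,-37,27)→(24,11,14)
f: flip: (24,11,14)→(14,-11,24)
f: reduced (well bottom): (14,-11,24) with a≤c, −a<b≤a
g is negative-definite; reduce −g:
−g: flip: (22,-19,18)→(18,19,22)
−g: translate: b→-17 (≡19 mod 36), so (18,19,22)→(18,-17,21)
−g: reduced (well bottom): (18,-17,21) with a≤c, −a<b≤a
flip sign back: reduced form of g is (-18,17,-21)
reduced forms (14, -11, 24) vs (-18, 17, -21) ⇒ inequivalent

no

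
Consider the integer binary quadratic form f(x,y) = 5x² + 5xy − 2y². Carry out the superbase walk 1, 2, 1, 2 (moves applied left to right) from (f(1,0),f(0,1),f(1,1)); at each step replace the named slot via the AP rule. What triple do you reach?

start (5,-2,8) = (f(1,0),f(0,1),f(1,1))
replace slot 1: 2·((-2)+8) − 5 = 7 → (7,-2,8)
replace slot 2: 2·(7+8) − (-2) = 32 → (7,32,8)
replace slot 1: 2·(32+8) − 7 = 73 → (73,32,8)
replace slot 2: 2·(73+8) − 32 = 130 → (73,130,8)

73,130,8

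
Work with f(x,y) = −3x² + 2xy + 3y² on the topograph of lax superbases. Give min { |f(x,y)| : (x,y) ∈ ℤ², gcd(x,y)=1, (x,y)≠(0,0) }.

river: ρ → (3,4,-2)
river: ρ → (-2,4,3)
river: ρ → (3,2,-3)
river: ρ → (-3,4,2)
river: ρ → (2,4,-3)
river: ρ → (-3,2,3)
closes: descent 0, river 6
min |a| on river = 2

2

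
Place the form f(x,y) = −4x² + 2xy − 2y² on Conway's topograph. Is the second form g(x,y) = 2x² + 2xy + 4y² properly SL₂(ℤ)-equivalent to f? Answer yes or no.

D₁ = -28, D₂ = -28
f is negative-definite; reduce −f:
−f: flip: (4,-2,2)→(2,2,4)
−f: reduced (well bottom): (2,2,4) with a≤c, −a<b≤a
flip sign back: reduced form of f is (-2,-2,-4)
g: reduced (well bottom): (2,2,4) with a≤c, −a<b≤a
reduced forms (-2, -2, -4) vs (2, 2, 4) ⇒ inequivalent

no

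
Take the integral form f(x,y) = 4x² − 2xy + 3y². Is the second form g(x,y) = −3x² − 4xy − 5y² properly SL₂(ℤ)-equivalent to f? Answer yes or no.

D₁ = -44, D₂ = -44
f: flip: (4,-2,3)→(3,2,4)
f: reduced (well bottom): (3,2,4) with a≤c, −a<b≤a
g is negative-definite; reduce −g:
−g: translate: b→-2 (≡4 mod 6), so (3,4,5)→(3,-2,4)
−g: reduced (well bottom): (3,-2,4) with a≤c, −a<b≤a
flip sign back: reduced form of g is (-3,2,-4)
reduced forms (3, 2, 4) vs (-3, 2, -4) ⇒ inequivalent

no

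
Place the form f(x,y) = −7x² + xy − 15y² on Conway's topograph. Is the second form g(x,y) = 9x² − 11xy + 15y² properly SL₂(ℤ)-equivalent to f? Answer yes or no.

D₁ = -419, D₂ = -419
f is negative-definite; reduce −f:
−f: reduced (well bottom): (7,-1,15) with a≤c, −a<b≤a
flip sign back: reduced form of f is (-7,1,-15)
g: translate: b→7 (≡-11 mod 18), so (9,-11,15)→(9,7,13)
g: reduced (well bottom): (9,7,13) with a≤c, −a<b≤a
reduced forms (-7, 1, -15) vs (9, 7, 13) ⇒ inequivalent

no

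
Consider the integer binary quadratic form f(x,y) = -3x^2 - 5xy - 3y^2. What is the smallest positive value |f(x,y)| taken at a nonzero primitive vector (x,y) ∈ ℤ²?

translate: b→-1 (≡5 mod 6), so (3,5,3)→(3,-1,1)
flip: (3,-1,1)→(1,1,3)
reduced (well bottom): (1,1,3) with a≤c, −a<b≤a
well minimum |f| = |-1| = 1 (negative-definite)

1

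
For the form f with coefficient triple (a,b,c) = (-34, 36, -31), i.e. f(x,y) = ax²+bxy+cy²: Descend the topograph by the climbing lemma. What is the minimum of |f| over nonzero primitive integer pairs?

translate: b→32 (≡-36 mod 68), so (34,-36,31)→(34,32,29)
flip: (34,32,29)→(29,-32,34)
translate: b→26 (≡-32 mod 58), so (29,-32,34)→(29,26,31)
reduced (well bottom): (29,26,31) with a≤c, −a<b≤a
well minimum |f| = |-29| = 29 (negative-definite)

29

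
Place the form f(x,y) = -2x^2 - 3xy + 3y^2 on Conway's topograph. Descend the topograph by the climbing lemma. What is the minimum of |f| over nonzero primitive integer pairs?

descent: ρ → (3,3,-2)  [lands on river]
river: ρ → (-2,5,1)
river: ρ → (1,5,-2)
river: ρ → (-2,3,3)
closes: descent 1, river 4
min |a| on river = 1

1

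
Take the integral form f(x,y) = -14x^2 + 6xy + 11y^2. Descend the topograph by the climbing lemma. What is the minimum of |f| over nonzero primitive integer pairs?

river: ρ → (11,16,-9)
river: ρ → (-9,20,7)
river: ρ → (7,22,-6)
river: ρ → (-6,14,19)
river: ρ → (19,24,-1)
river: ρ → (-1,24,19)
river: ρ → (19,14,-6)
river: ρ → (-6,22,7)
river: ρ → (7,20,-9)
river: ρ → (-9,16,11)
river: ρ → (11,6,-14)
river: ρ → (-14,22,3)
river: ρ → (3,20,-21)
river: ρ → (-21,22,2)
river: ρ → (2,22,-21)
river: ρ → (-21,20,3)
river: ρ → (3,22,-14)
river: ρ → (-14,6,11)
closes: descent 0, river 18
min |a| on river = 1

1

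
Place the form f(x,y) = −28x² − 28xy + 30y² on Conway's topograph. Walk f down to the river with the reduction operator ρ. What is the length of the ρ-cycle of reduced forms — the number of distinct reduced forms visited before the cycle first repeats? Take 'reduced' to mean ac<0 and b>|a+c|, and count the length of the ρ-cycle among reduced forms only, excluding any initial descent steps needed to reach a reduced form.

D = 4144, ⌊√D⌋ = 64
descent: ρ → (30,28,-28)  [lands on river]
river: ρ → (-28,28,30)
river: ρ → (30,32,-26)
river: ρ → (-26,20,36)
river: ρ → (36,52,-10)
river: ρ → (-10,48,46)
river: ρ → (46,44,-12)
river: ρ → (-12,52,30)
river: ρ → (30,8,-34)
river: ρ → (-34,60,4)
river: ρ → (4,60,-34)
river: ρ → (-34,8,30)
river: ρ → (30,52,-12)
river: ρ → (-12,44,46)
river: ρ → (46,48,-10)
river: ρ → (-10,52,36)
river: ρ → (36,20,-26)
river: ρ → (-26,32,30)
ρ-cycle length = 18 (tail of 1 descent step not counted)

18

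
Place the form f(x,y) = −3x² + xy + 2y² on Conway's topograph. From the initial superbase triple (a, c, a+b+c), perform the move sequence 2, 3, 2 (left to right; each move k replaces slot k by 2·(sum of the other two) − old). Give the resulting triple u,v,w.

start (-3,2,0) = (f(1,0),f(0,1),f(1,1))
replace slot 2: 2·((-3)+0) − 2 = -8 → (-3,-8,0)
replace slot 3: 2·((-3)+(-8)) − 0 = -22 → (-3,-8,-22)
replace slot 2: 2·((-3)+(-22)) − (-8) = -42 → (-3,-42,-22)

-3,-42,-22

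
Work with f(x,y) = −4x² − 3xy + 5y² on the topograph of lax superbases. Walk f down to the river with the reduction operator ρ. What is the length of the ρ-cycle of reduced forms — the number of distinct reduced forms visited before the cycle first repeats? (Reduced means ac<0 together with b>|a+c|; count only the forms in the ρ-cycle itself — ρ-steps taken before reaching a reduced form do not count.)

D = 89, ⌊√D⌋ = 9
descent: ρ → (5,3,-4)  [lands on river]
river: ρ → (-4,5,4)
river: ρ → (4,3,-5)
river: ρ → (-5,7,2)
river: ρ → (2,9,-1)
river: ρ → (-1,9,2)
river: ρ → (2,7,-5)
river: ρ → (-5,3,4)
river: ρ → (4,5,-4)
river: ρ → (-4,3,5)
river: ρ → (5,7,-2)
river: ρ → (-2,9,1)
river: ρ → (1,9,-2)
river: ρ → (-2,7,5)
ρ-cycle length = 14 (tail of 1 descent step not counted)

14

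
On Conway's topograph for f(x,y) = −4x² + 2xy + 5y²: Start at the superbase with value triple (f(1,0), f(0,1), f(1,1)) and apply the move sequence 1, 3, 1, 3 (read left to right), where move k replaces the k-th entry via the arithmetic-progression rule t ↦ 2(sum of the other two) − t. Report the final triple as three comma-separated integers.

start (-4,5,3) = (f(1,0),f(0,1),f(1,1))
replace slot 1: 2·(5+3) − (-4) = 20 → (20,5,3)
replace slot 3: 2·(20+5) − 3 = 47 → (20,5,47)
replace slot 1: 2·(5+47) − 20 = 84 → (84,5,47)
replace slot 3: 2·(84+5) − 47 = 131 → (84,5,131)

84,5,131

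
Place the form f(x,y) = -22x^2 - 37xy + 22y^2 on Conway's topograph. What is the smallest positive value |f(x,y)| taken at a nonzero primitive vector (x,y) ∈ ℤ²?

descent: ρ → (22,37,-22)  [lands on river]
river: ρ → (-22,51,8)
river: ρ → (8,45,-40)
river: ρ → (-40,35,13)
river: ρ → (13,43,-28)
river: ρ → (-28,13,28)
river: ρ → (28,43,-13)
river: ρ → (-13,35,40)
river: ρ → (40,45,-8)
river: ρ → (-8,51,22)
closes: descent 1, river 10
min |a| on river = 8

8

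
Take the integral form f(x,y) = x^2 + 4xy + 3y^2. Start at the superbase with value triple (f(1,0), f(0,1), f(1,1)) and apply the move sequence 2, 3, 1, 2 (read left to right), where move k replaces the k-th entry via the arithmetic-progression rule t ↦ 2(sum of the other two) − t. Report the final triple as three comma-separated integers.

start (1,3,8) = (f(1,0),f(0,1),f(1,1))
replace slot 2: 2·(1+8) − 3 = 15 → (1,15,8)
replace slot 3: 2·(1+15) − 8 = 24 → (1,15,24)
replace slot 1: 2·(15+24) − 1 = 77 → (77,15,24)
replace slot 2: 2·(77+24) − 15 = 187 → (77,187,24)

77,187,24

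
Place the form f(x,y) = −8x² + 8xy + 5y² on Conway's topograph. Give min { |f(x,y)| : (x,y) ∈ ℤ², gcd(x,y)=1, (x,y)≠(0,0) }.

river: ρ → (5,12,-4)
river: ρ → (-4,12,5)
river: ρ → (5,8,-8)
river: ρ → (-8,8,5)
closes: descent 0, river 4
min |a| on river = 4

4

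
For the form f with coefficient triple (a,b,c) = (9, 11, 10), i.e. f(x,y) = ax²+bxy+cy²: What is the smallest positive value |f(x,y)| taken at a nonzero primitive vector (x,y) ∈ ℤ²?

translate: b→-7 (≡11 mod 18), so (9,11,10)→(9,-7,8)
flip: (9,-7,8)→(8,7,9)
reduced (well bottom): (8,7,9) with a≤c, −a<b≤a
well minimum = a = 8

8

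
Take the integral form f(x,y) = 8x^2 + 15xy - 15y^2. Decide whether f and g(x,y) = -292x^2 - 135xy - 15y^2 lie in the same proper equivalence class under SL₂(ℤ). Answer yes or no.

D₁ = 705, D₂ = 705
river cycle of f (length 14): (-15, 15, 8), (8, 17, -13), (-13, 9, 12), (12, 15, -10), (-10, 25, 2), (2, 23, -22), (-22, 21, 3), (3, 21, -22), (-22, 23, 2), (2, 25, -10), … (4 more)
river cycle of g (length 14): (-15, 15, 8), (8, 17, -13), (-13, 9, 12), (12, 15, -10), (-10, 25, 2), (2, 23, -22), (-22, 21, 3), (3, 21, -22), (-22, 23, 2), (2, 25, -10), … (4 more)
cycles coincide ⇒ equivalent

yes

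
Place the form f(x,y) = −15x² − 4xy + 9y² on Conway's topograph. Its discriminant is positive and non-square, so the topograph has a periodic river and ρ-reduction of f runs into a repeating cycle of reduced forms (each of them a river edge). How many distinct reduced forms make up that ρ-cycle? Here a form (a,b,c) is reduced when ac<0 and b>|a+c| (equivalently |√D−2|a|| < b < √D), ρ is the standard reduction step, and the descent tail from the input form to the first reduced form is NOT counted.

D = 556, ⌊√D⌋ = 23
descent: ρ → (9,22,-2)  [lands on river]
river: ρ → (-2,22,9)
river: ρ → (9,14,-10)
river: ρ → (-10,6,13)
river: ρ → (13,20,-3)
river: ρ → (-3,22,6)
river: ρ → (6,14,-15)
river: ρ → (-15,16,5)
river: ρ → (5,14,-18)
river: ρ → (-18,22,1)
river: ρ → (1,22,-18)
river: ρ → (-18,14,5)
river: ρ → (5,16,-15)
river: ρ → (-15,14,6)
river: ρ → (6,22,-3)
river: ρ → (-3,20,13)
river: ρ → (13,6,-10)
river: ρ → (-10,14,9)
ρ-cycle length = 18 (tail of 1 descent step not counted)

18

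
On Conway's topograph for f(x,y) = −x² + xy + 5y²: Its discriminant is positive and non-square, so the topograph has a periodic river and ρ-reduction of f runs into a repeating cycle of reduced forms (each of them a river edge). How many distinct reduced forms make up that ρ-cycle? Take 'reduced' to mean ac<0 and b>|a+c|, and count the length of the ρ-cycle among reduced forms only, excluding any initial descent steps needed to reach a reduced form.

D = 21, ⌊√D⌋ = 4
descent: ρ → (5,-1,-1)
descent: ρ → (-1,3,3)  [lands on river]
river: ρ → (3,3,-1)
ρ-cycle length = 2 (tail of 2 descent steps not counted)

2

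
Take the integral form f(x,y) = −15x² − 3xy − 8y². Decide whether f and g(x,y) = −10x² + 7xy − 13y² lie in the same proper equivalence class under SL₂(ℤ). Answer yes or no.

D₁ = -471, D₂ = -471
f is negative-definite; reduce −f:
−f: flip: (15,3,8)→(8,-3,15)
−f: reduced (well bottom): (8,-3,15) with a≤c, −a<b≤a
flip sign back: reduced form of f is (-8,3,-15)
g is negative-definite; reduce −g:
−g: reduced (well bottom): (10,-7,13) with a≤c, −a<b≤a
flip sign back: reduced form of g is (-10,7,-13)
reduced forms (-8, 3, -15) vs (-10, 7, -13) ⇒ inequivalent

no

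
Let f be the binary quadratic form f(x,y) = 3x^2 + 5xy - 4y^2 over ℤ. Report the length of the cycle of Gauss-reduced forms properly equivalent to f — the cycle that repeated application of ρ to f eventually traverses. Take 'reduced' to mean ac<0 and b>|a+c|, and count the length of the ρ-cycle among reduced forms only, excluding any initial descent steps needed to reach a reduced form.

D = 73, ⌊√D⌋ = 8
river: ρ → (-4,3,4)
river: ρ → (4,5,-3)
river: ρ → (-3,7,2)
river: ρ → (2,5,-6)
river: ρ → (-6,7,1)
river: ρ → (1,7,-6)
river: ρ → (-6,5,2)
river: ρ → (2,7,-3)
river: ρ → (-3,5,4)
river: ρ → (4,3,-4)
river: ρ → (-4,5,3)
river: ρ → (3,7,-2)
river: ρ → (-2,5,6)
river: ρ → (6,7,-1)
river: ρ → (-1,7,6)
river: ρ → (6,5,-2)
river: ρ → (-2,7,3)
river: ρ → (3,5,-4)
ρ-cycle length = 18 (tail of 0 descent steps not counted)

18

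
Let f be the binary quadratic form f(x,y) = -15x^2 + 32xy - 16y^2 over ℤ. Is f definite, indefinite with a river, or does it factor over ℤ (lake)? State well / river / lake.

D = b²−4ac = 32² − 4·(-15)·(-16) = 64
D = 8² is a perfect square ⇒ form factors over ℤ ⇒ lakes

lake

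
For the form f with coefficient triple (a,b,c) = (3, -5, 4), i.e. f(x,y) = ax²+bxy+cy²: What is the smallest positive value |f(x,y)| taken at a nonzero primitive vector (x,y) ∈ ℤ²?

translate: b→1 (≡-5 mod 6), so (3,-5,4)→(3,1,2)
flip: (3,1,2)→(2,-1,3)
reduced (well bottom): (2,-1,3) with a≤c, −a<b≤a
well minimum = a = 2

2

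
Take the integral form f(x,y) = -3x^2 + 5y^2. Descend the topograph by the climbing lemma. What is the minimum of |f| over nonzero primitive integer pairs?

descent: ρ → (5,0,-3)
descent: ρ → (-3,6,2)  [lands on river]
river: ρ → (2,6,-3)
closes: descent 2, river 2
min |a| on river = 2

2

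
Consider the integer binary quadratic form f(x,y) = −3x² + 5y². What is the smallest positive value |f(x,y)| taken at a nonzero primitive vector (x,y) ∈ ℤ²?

descent: ρ → (5,0,-3)
descent: ρ → (-3,6,2)  [lands on river]
river: ρ → (2,6,-3)
closes: descent 2, river 2
min |a| on river = 2

2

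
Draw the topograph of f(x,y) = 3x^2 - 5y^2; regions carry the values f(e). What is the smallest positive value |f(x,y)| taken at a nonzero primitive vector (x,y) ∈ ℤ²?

descent: ρ → (-5,0,3)
descent: ρ → (3,6,-2)  [lands on river]
river: ρ → (-2,6,3)
closes: descent 2, river 2
min |a| on river = 2

2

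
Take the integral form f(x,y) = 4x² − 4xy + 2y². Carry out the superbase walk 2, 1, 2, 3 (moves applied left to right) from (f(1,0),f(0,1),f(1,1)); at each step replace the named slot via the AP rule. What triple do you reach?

start (4,2,2) = (f(1,0),f(0,1),f(1,1))
replace slot 2: 2·(4+2) − 2 = 10 → (4,10,2)
replace slot 1: 2·(10+2) − 4 = 20 → (20,10,2)
replace slot 2: 2·(20+2) − 10 = 34 → (20,34,2)
replace slot 3: 2·(20+34) − 2 = 106 → (20,34,106)

20,34,106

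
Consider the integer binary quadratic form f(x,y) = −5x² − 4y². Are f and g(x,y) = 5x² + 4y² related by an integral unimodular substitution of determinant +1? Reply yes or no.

D₁ = -80, D₂ = -80
f is negative-definite; reduce −f:
−f: flip: (5,0,4)→(4,0,5)
−f: reduced (well bottom): (4,0,5) with a≤c, −a<b≤a
flip sign back: reduced form of f is (-4,0,-5)
g: flip: (5,0,4)→(4,0,5)
g: reduced (well bottom): (4,0,5) with a≤c, −a<b≤a
reduced forms (-4, 0, -5) vs (4, 0, 5) ⇒ inequivalent

no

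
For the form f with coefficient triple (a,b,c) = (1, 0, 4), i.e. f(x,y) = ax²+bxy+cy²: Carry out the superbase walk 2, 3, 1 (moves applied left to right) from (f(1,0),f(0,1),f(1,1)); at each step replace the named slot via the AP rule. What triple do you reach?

start (1,4,5) = (f(1,0),f(0,1),f(1,1))
replace slot 2: 2·(1+5) − 4 = 8 → (1,8,5)
replace slot 3: 2·(1+8) − 5 = 13 → (1,8,13)
replace slot 1: 2·(8+13) − 1 = 41 → (41,8,13)

41,8,13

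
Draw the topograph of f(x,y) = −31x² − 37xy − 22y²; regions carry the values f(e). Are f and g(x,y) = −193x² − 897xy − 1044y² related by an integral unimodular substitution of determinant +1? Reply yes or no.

D₁ = -1359, D₂ = -1359
f is negative-definite; reduce −f:
−f: translate: b→-25 (≡37 mod 62), so (31,37,22)→(31,-25,16)
−f: flip: (31,-25,16)→(16,25,31)
−f: translate: b→-7 (≡25 mod 32), so (16,25,31)→(16,-7,22)
−f: reduced (well bottom): (16,-7,22) with a≤c, −a<b≤a
flip sign back: reduced form of f is (-16,7,-22)
g is negative-definite; reduce −g:
−g: translate: b→125 (≡897 mod 386), so (193,897,1044)→(193,125,22)
−g: flip: (193,125,22)→(22,-125,193)
−g: translate: b→7 (≡-125 mod 44), so (22,-125,193)→(22,7,16)
−g: flip: (22,7,16)→(16,-7,22)
−g: reduced (well bottom): (16,-7,22) with a≤c, −a<b≤a
flip sign back: reduced form of g is (-16,7,-22)
reduced forms (-16, 7, -22) vs (-16, 7, -22) ⇒ equivalent

yes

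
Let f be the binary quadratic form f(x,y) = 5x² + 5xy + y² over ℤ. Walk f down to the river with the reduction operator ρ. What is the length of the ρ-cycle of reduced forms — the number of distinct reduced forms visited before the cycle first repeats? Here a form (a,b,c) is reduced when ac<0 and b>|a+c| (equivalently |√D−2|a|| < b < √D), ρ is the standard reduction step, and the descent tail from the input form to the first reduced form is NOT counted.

D = 5, ⌊√D⌋ = 2
descent: ρ → (1,1,-1)  [lands on river]
river: ρ → (-1,1,1)
ρ-cycle length = 2 (tail of 1 descent step not counted)

2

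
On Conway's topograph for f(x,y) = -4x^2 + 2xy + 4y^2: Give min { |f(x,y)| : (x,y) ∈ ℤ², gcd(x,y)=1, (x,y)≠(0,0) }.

river: ρ → (4,6,-2)
river: ρ → (-2,6,4)
river: ρ → (4,2,-4)
river: ρ → (-4,6,2)
river: ρ → (2,6,-4)
river: ρ → (-4,2,4)
closes: descent 0, river 6
min |a| on river = 2

2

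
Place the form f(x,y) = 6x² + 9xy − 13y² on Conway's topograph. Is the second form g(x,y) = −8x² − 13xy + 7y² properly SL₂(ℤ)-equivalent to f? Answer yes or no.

D₁ = 393, D₂ = 393
river cycle of f (length 16): (-13, 17, 2), (2, 19, -4), (-4, 13, 14), (14, 15, -3), (-3, 15, 14), (14, 13, -4), (-4, 19, 2), (2, 17, -13), (-13, 9, 6), (6, 15, -7), … (6 more)
river cycle of g (length 16): (7, 13, -8), (-8, 19, 1), (1, 19, -8), (-8, 13, 7), (7, 15, -6), (-6, 9, 13), (13, 17, -2), (-2, 19, 4), (4, 13, -14), (-14, 15, 3), … (6 more)
cycles differ ⇒ inequivalent

no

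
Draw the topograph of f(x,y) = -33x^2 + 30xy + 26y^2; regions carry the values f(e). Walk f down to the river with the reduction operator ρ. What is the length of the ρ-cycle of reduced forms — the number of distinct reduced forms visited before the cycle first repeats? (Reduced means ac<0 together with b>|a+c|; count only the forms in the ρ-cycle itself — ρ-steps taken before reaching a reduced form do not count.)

D = 4332, ⌊√D⌋ = 65
river: ρ → (26,22,-37)
river: ρ → (-37,52,11)
river: ρ → (11,58,-22)
river: ρ → (-22,30,39)
river: ρ → (39,48,-13)
river: ρ → (-13,56,23)
river: ρ → (23,36,-33)
river: ρ → (-33,30,26)
ρ-cycle length = 8 (tail of 0 descent steps not counted)

8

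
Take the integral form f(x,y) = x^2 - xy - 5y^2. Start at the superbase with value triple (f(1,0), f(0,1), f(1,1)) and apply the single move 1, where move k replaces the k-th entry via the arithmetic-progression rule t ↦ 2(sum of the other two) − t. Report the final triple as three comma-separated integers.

start (1,-5,-5) = (f(1,0),f(0,1),f(1,1))
replace slot 1: 2·((-5)+(-5)) − 1 = -21 → (-21,-5,-5)

-21,-5,-5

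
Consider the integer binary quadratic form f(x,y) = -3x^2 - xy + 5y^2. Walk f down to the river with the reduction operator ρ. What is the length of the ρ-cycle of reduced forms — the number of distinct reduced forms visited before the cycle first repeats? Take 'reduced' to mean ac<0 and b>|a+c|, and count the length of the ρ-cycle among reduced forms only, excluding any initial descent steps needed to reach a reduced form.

D = 61, ⌊√D⌋ = 7
descent: ρ → (5,1,-3)
descent: ρ → (-3,5,3)  [lands on river]
river: ρ → (3,7,-1)
river: ρ → (-1,7,3)
river: ρ → (3,5,-3)
river: ρ → (-3,7,1)
river: ρ → (1,7,-3)
ρ-cycle length = 6 (tail of 2 descent steps not counted)

6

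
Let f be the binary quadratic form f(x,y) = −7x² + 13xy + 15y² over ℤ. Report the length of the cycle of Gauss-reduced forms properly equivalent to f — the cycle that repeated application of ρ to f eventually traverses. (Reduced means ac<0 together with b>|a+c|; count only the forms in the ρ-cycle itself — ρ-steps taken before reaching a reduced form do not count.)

D = 589, ⌊√D⌋ = 24
river: ρ → (15,17,-5)
river: ρ → (-5,23,3)
river: ρ → (3,19,-19)
river: ρ → (-19,19,3)
river: ρ → (3,23,-5)
river: ρ → (-5,17,15)
river: ρ → (15,13,-7)
river: ρ → (-7,15,13)
river: ρ → (13,11,-9)
river: ρ → (-9,7,15)
river: ρ → (15,23,-1)
river: ρ → (-1,23,15)
river: ρ → (15,7,-9)
river: ρ → (-9,11,13)
river: ρ → (13,15,-7)
river: ρ → (-7,13,15)
ρ-cycle length = 16 (tail of 0 descent steps not counted)

16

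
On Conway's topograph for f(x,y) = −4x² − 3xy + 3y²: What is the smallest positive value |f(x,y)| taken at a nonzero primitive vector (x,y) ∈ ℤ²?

descent: ρ → (3,3,-4)  [lands on river]
river: ρ → (-4,5,2)
river: ρ → (2,7,-1)
river: ρ → (-1,7,2)
river: ρ → (2,5,-4)
river: ρ → (-4,3,3)
closes: descent 1, river 6
min |a| on river = 1

1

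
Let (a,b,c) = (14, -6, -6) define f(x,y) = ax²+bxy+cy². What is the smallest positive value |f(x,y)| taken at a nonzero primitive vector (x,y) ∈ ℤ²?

descent: ρ → (-6,18,2)  [lands on river]
river: ρ → (2,18,-6)
closes: descent 1, river 2
min |a| on river = 2

2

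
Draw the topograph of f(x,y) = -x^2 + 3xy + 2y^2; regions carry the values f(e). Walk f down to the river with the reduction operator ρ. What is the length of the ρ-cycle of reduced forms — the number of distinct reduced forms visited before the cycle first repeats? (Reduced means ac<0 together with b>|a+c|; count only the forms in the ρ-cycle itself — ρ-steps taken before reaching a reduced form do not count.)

D = 17, ⌊√D⌋ = 4
river: ρ → (2,1,-2)
river: ρ → (-2,3,1)
river: ρ → (1,3,-2)
river: ρ → (-2,1,2)
river: ρ → (2,3,-1)
river: ρ → (-1,3,2)
ρ-cycle length = 6 (tail of 0 descent steps not counted)

6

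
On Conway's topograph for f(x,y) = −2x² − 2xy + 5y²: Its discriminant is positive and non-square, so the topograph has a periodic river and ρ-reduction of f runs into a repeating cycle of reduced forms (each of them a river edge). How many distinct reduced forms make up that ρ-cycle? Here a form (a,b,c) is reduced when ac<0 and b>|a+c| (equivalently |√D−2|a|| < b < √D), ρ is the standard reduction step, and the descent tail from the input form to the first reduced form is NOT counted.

D = 44, ⌊√D⌋ = 6
descent: ρ → (5,2,-2)
descent: ρ → (-2,6,1)  [lands on river]
river: ρ → (1,6,-2)
ρ-cycle length = 2 (tail of 2 descent steps not counted)

2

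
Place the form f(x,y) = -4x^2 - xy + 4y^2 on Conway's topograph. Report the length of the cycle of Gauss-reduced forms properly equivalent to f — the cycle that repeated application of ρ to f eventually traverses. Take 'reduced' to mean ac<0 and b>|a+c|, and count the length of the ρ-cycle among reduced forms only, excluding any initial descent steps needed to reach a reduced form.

D = 65, ⌊√D⌋ = 8
descent: ρ → (4,1,-4)  [lands on river]
river: ρ → (-4,7,1)
river: ρ → (1,7,-4)
river: ρ → (-4,1,4)
river: ρ → (4,7,-1)
river: ρ → (-1,7,4)
ρ-cycle length = 6 (tail of 1 descent step not counted)

6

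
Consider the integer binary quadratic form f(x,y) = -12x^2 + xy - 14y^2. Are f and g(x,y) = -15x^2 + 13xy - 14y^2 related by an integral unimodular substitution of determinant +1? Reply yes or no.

D₁ = -671, D₂ = -671
f is negative-definite; reduce −f:
−f: reduced (well bottom): (12,-1,14) with a≤c, −a<b≤a
flip sign back: reduced form of f is (-12,1,-14)
g is negative-definite; reduce −g:
−g: flip: (15,-13,14)→(14,13,15)
−g: reduced (well bottom): (14,13,15) with a≤c, −a<b≤a
flip sign back: reduced form of g is (-14,-13,-15)
reduced forms (-12, 1, -14) vs (-14, -13, -15) ⇒ inequivalent

no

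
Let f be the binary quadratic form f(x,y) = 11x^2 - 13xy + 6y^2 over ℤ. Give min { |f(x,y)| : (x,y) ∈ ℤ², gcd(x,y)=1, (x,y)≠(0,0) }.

translate: b→9 (≡-13 mod 22), so (11,-13,6)→(11,9,4)
flip: (11,9,4)→(4,-9,11)
translate: b→-1 (≡-9 mod 8), so (4,-9,11)→(4,-1,6)
reduced (well bottom): (4,-1,6) with a≤c, −a<b≤a
well minimum = a = 4

4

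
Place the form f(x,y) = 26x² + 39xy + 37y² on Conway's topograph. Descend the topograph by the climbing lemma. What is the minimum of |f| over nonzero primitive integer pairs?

translate: b→-13 (≡39 mod 52), so (26,39,37)→(26,-13,24)
flip: (26,-13,24)→(24,13,26)
reduced (well bottom): (24,13,26) with a≤c, −a<b≤a
well minimum = a = 24

24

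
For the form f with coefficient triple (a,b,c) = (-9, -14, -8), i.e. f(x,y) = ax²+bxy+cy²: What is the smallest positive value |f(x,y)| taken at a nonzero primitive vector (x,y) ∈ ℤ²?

translate: b→-4 (≡14 mod 18), so (9,14,8)→(9,-4,3)
flip: (9,-4,3)→(3,4,9)
translate: b→-2 (≡4 mod 6), so (3,4,9)→(3,-2,8)
reduced (well bottom): (3,-2,8) with a≤c, −a<b≤a
well minimum |f| = |-3| = 3 (negative-definite)

3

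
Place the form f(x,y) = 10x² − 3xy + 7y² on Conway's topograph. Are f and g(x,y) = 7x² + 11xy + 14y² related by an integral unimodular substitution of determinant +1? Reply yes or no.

D₁ = -271, D₂ = -271
f: flip: (10,-3,7)→(7,3,10)
f: reduced (well bottom): (7,3,10) with a≤c, −a<b≤a
g: translate: b→-3 (≡11 mod 14), so (7,11,14)→(7,-3,10)
g: reduced (well bottom): (7,-3,10) with a≤c, −a<b≤a
reduced forms (7, 3, 10) vs (7, -3, 10) ⇒ inequivalent

no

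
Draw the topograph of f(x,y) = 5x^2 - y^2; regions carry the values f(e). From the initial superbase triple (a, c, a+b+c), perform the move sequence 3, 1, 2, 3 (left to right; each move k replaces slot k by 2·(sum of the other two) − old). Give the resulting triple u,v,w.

start (5,-1,4) = (f(1,0),f(0,1),f(1,1))
replace slot 3: 2·(5+(-1)) − 4 = 4 → (5,-1,4)
replace slot 1: 2·((-1)+4) − 5 = 1 → (1,-1,4)
replace slot 2: 2·(1+4) − (-1) = 11 → (1,11,4)
replace slot 3: 2·(1+11) − 4 = 20 → (1,11,20)

1,11,20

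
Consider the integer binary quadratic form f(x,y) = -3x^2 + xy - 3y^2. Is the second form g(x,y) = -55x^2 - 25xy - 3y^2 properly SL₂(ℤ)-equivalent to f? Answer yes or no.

D₁ = -35, D₂ = -35
f is negative-definite; reduce −f:
−f: flip: (3,-1,3)→(3,1,3)
−f: reduced (well bottom): (3,1,3) with a≤c, −a<b≤a
flip sign back: reduced form of f is (-3,-1,-3)
g is negative-definite; reduce −g:
−g: flip: (55,25,3)→(3,-25,55)
−g: translate: b→-1 (≡-25 mod 6), so (3,-25,55)→(3,-1,3)
−g: flip: (3,-1,3)→(3,1,3)
−g: reduced (well bottom): (3,1,3) with a≤c, −a<b≤a
flip sign back: reduced form of g is (-3,-1,-3)
reduced forms (-3, -1, -3) vs (-3, -1, -3) ⇒ equivalent

yes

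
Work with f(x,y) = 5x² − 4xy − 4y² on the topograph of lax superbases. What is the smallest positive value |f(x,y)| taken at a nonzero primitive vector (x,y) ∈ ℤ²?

descent: ρ → (-4,4,5)  [lands on river]
river: ρ → (5,6,-3)
river: ρ → (-3,6,5)
river: ρ → (5,4,-4)
closes: descent 1, river 4
min |a| on river = 3

3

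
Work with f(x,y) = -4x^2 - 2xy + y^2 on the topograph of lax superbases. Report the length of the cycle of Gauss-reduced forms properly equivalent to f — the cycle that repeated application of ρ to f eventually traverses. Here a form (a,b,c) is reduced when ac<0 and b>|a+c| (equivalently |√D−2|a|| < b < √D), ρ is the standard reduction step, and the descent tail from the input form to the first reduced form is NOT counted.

D = 20, ⌊√D⌋ = 4
descent: ρ → (1,4,-1)  [lands on river]
river: ρ → (-1,4,1)
ρ-cycle length = 2 (tail of 1 descent step not counted)

2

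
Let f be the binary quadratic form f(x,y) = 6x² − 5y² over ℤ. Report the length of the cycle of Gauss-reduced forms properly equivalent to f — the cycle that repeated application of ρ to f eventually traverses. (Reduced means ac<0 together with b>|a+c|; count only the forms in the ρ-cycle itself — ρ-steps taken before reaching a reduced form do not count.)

D = 120, ⌊√D⌋ = 10
descent: ρ → (-5,10,1)  [lands on river]
river: ρ → (1,10,-5)
ρ-cycle length = 2 (tail of 1 descent step not counted)

2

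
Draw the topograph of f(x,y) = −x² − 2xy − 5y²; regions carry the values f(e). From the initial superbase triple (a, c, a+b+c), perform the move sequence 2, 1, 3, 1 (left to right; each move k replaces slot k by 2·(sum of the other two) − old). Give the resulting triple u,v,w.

start (-1,-5,-8) = (f(1,0),f(0,1),f(1,1))
replace slot 2: 2·((-1)+(-8)) − (-5) = -13 → (-1,-13,-8)
replace slot 1: 2·((-13)+(-8)) − (-1) = -41 → (-41,-13,-8)
replace slot 3: 2·((-41)+(-13)) − (-8) = -100 → (-41,-13,-100)
replace slot 1: 2·((-13)+(-100)) − (-41) = -185 → (-185,-13,-100)

-185,-13,-100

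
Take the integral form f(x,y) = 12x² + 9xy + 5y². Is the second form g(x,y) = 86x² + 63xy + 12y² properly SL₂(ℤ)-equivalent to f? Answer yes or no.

D₁ = -159, D₂ = -159
f: flip: (12,9,5)→(5,-9,12)
f: translate: b→1 (≡-9 mod 10), so (5,-9,12)→(5,1,8)
f: reduced (well bottom): (5,1,8) with a≤c, −a<b≤a
g: flip: (86,63,12)→(12,-63,86)
g: translate: b→9 (≡-63 mod 24), so (12,-63,86)→(12,9,5)
g: flip: (12,9,5)→(5,-9,12)
g: translate: b→1 (≡-9 mod 10), so (5,-9,12)→(5,1,8)
g: reduced (well bottom): (5,1,8) with a≤c, −a<b≤a
reduced forms (5, 1, 8) vs (5, 1, 8) ⇒ equivalent

yes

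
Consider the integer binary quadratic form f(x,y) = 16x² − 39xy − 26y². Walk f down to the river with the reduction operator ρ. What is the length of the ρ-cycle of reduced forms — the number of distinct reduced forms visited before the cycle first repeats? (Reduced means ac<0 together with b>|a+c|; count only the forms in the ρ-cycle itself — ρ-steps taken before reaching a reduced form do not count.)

D = 3185, ⌊√D⌋ = 56
descent: ρ → (-26,39,16)  [lands on river]
river: ρ → (16,25,-40)
river: ρ → (-40,55,1)
river: ρ → (1,55,-40)
river: ρ → (-40,25,16)
river: ρ → (16,39,-26)
river: ρ → (-26,13,29)
river: ρ → (29,45,-10)
river: ρ → (-10,55,4)
river: ρ → (4,49,-49)
river: ρ → (-49,49,4)
river: ρ → (4,55,-10)
river: ρ → (-10,45,29)
river: ρ → (29,13,-26)
ρ-cycle length = 14 (tail of 1 descent step not counted)

14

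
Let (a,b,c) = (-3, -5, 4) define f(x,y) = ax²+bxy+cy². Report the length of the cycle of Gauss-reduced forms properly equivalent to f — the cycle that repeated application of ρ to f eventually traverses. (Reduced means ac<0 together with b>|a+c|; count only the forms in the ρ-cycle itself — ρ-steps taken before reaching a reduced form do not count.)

D = 73, ⌊√D⌋ = 8
descent: ρ → (4,5,-3)  [lands on river]
river: ρ → (-3,7,2)
river: ρ → (2,5,-6)
river: ρ → (-6,7,1)
river: ρ → (1,7,-6)
river: ρ → (-6,5,2)
river: ρ → (2,7,-3)
river: ρ → (-3,5,4)
river: ρ → (4,3,-4)
river: ρ → (-4,5,3)
river: ρ → (3,7,-2)
river: ρ → (-2,5,6)
river: ρ → (6,7,-1)
river: ρ → (-1,7,6)
river: ρ → (6,5,-2)
river: ρ → (-2,7,3)
river: ρ → (3,5,-4)
river: ρ → (-4,3,4)
ρ-cycle length = 18 (tail of 1 descent step not counted)

18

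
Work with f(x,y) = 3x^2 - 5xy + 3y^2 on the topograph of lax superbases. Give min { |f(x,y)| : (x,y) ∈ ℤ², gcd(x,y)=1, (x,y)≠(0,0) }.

translate: b→1 (≡-5 mod 6), so (3,-5,3)→(3,1,1)
flip: (3,1,1)→(1,-1,3)
translate: b→1 (≡-1 mod 2), so (1,-1,3)→(1,1,3)
reduced (well bottom): (1,1,3) with a≤c, −a<b≤a
well minimum = a = 1

1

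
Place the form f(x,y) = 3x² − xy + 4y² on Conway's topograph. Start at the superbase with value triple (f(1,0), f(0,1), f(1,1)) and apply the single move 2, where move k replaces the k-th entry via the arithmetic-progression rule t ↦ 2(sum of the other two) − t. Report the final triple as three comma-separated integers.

start (3,4,6) = (f(1,0),f(0,1),f(1,1))
replace slot 2: 2·(3+6) − 4 = 14 → (3,14,6)

3,14,6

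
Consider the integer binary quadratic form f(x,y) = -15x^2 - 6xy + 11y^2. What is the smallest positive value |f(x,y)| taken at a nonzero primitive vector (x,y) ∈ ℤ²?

descent: ρ → (11,6,-15)  [lands on river]
river: ρ → (-15,24,2)
river: ρ → (2,24,-15)
river: ρ → (-15,6,11)
river: ρ → (11,16,-10)
river: ρ → (-10,24,3)
river: ρ → (3,24,-10)
river: ρ → (-10,16,11)
closes: descent 1, river 8
min |a| on river = 2

2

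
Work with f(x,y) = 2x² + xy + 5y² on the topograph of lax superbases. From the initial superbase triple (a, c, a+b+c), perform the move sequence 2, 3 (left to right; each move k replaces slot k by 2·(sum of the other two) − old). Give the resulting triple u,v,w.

start (2,5,8) = (f(1,0),f(0,1),f(1,1))
replace slot 2: 2·(2+8) − 5 = 15 → (2,15,8)
replace slot 3: 2·(2+15) − 8 = 26 → (2,15,26)

2,15,26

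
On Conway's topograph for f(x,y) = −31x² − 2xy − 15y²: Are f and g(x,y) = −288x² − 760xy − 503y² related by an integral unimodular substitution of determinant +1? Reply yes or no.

D₁ = -1856, D₂ = -1856
f is negative-definite; reduce −f:
−f: flip: (31,2,15)→(15,-2,31)
−f: reduced (well bottom): (15,-2,31) with a≤c, −a<b≤a
flip sign back: reduced form of f is (-15,2,-31)
g is negative-definite; reduce −g:
−g: translate: b→184 (≡760 mod 576), so (288,760,503)→(288,184,31)
−g: flip: (288,184,31)→(31,-184,288)
−g: translate: b→2 (≡-184 mod 62), so (31,-184,288)→(31,2,15)
−g: flip: (31,2,15)→(15,-2,31)
−g: reduced (well bottom): (15,-2,31) with a≤c, −a<b≤a
flip sign back: reduced form of g is (-15,2,-31)
reduced forms (-15, 2, -31) vs (-15, 2, -31) ⇒ equivalent

yes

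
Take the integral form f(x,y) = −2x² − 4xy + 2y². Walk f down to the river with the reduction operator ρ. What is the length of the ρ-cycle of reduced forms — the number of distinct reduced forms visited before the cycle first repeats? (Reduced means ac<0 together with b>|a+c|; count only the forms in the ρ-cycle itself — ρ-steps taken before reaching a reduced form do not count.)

D = 32, ⌊√D⌋ = 5
descent: ρ → (2,4,-2)  [lands on river]
river: ρ → (-2,4,2)
ρ-cycle length = 2 (tail of 1 descent step not counted)

2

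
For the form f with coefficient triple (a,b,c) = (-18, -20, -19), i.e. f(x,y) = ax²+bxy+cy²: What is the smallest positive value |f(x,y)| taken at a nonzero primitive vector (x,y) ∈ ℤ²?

translate: b→-16 (≡20 mod 36), so (18,20,19)→(18,-16,17)
flip: (18,-16,17)→(17,16,18)
reduced (well bottom): (17,16,18) with a≤c, −a<b≤a
well minimum |f| = |-17| = 17 (negative-definite)

17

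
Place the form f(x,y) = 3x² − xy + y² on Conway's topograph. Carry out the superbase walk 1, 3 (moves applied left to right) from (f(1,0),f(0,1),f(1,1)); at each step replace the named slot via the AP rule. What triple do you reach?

start (3,1,3) = (f(1,0),f(0,1),f(1,1))
replace slot 1: 2·(1+3) − 3 = 5 → (5,1,3)
replace slot 3: 2·(5+1) − 3 = 9 → (5,1,9)

5,1,9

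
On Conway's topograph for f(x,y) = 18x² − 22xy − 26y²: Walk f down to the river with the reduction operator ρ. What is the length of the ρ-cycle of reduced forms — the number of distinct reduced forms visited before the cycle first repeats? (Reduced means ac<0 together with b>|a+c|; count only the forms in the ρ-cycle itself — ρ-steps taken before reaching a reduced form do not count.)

D = 2356, ⌊√D⌋ = 48
descent: ρ → (-26,22,18)  [lands on river]
river: ρ → (18,14,-30)
river: ρ → (-30,46,2)
river: ρ → (2,46,-30)
river: ρ → (-30,14,18)
river: ρ → (18,22,-26)
river: ρ → (-26,30,14)
river: ρ → (14,26,-30)
river: ρ → (-30,34,10)
river: ρ → (10,46,-6)
river: ρ → (-6,38,38)
river: ρ → (38,38,-6)
river: ρ → (-6,46,10)
river: ρ → (10,34,-30)
river: ρ → (-30,26,14)
river: ρ → (14,30,-26)
ρ-cycle length = 16 (tail of 1 descent step not counted)

16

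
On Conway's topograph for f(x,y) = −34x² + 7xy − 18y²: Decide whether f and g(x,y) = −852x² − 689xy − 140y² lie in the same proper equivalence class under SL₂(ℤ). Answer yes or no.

D₁ = -2399, D₂ = -2399
f is negative-definite; reduce −f:
−f: flip: (34,-7,18)→(18,7,34)
−f: reduced (well bottom): (18,7,34) with a≤c, −a<b≤a
flip sign back: reduced form of f is (-18,-7,-34)
g is negative-definite; reduce −g:
−g: flip: (852,689,140)→(140,-689,852)
−g: translate: b→-129 (≡-689 mod 280), so (140,-689,852)→(140,-129,34)
−g: flip: (140,-129,34)→(34,129,140)
−g: translate: b→-7 (≡129 mod 68), so (34,129,140)→(34,-7,18)
−g: flip: (34,-7,18)→(18,7,34)
−g: reduced (well bottom): (18,7,34) with a≤c, −a<b≤a
flip sign back: reduced form of g is (-18,-7,-34)
reduced forms (-18, -7, -34) vs (-18, -7, -34) ⇒ equivalent

yes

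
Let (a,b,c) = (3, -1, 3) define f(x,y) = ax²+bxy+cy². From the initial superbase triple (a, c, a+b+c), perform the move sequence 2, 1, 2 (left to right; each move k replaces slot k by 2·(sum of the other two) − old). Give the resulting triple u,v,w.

start (3,3,5) = (f(1,0),f(0,1),f(1,1))
replace slot 2: 2·(3+5) − 3 = 13 → (3,13,5)
replace slot 1: 2·(13+5) − 3 = 33 → (33,13,5)
replace slot 2: 2·(33+5) − 13 = 63 → (33,63,5)

33,63,5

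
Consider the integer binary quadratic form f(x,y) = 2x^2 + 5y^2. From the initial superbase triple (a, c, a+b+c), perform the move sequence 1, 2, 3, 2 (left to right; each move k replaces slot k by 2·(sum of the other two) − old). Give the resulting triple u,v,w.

start (2,5,7) = (f(1,0),f(0,1),f(1,1))
replace slot 1: 2·(5+7) − 2 = 22 → (22,5,7)
replace slot 2: 2·(22+7) − 5 = 53 → (22,53,7)
replace slot 3: 2·(22+53) − 7 = 143 → (22,53,143)
replace slot 2: 2·(22+143) − 53 = 277 → (22,277,143)

22,277,143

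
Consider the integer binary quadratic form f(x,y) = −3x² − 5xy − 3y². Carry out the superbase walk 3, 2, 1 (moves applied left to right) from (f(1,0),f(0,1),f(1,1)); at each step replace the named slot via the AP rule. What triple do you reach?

start (-3,-3,-11) = (f(1,0),f(0,1),f(1,1))
replace slot 3: 2·((-3)+(-3)) − (-11) = -1 → (-3,-3,-1)
replace slot 2: 2·((-3)+(-1)) − (-3) = -5 → (-3,-5,-1)
replace slot 1: 2·((-5)+(-1)) − (-3) = -9 → (-9,-5,-1)

-9,-5,-1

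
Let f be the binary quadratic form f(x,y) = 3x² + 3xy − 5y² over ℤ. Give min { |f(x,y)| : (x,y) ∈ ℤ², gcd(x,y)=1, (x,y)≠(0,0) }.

river: ρ → (-5,7,1)
river: ρ → (1,7,-5)
river: ρ → (-5,3,3)
river: ρ → (3,3,-5)
closes: descent 0, river 4
min |a| on river = 1

1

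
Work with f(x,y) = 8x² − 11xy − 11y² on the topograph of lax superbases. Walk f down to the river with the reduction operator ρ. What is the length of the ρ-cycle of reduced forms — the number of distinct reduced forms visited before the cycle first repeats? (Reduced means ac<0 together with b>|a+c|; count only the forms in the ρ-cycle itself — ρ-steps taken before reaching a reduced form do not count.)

D = 473, ⌊√D⌋ = 21
descent: ρ → (-11,11,8)  [lands on river]
river: ρ → (8,21,-1)
river: ρ → (-1,21,8)
river: ρ → (8,11,-11)
ρ-cycle length = 4 (tail of 1 descent step not counted)

4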